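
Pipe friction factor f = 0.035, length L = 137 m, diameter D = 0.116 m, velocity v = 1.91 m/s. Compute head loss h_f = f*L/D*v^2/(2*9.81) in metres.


v^2 = 1.91^2 = 3.6481 m^2/s^2
L/D = 137/0.116 = 1181.0345
h_f = f*(L/D)*v^2/(2g) = 0.035 * 1181.0345 * 3.6481 / 19.62 = 7.68596 m

7.68596 m


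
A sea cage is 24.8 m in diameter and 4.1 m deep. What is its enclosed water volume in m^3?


r = d/2 = 24.8/2 = 12.4 m
Base area = pi*r^2 = pi*12.4^2 = 483.05129 m^2
Volume = 483.05129 * 4.1 = 1980.51 m^3

1980.51 m^3


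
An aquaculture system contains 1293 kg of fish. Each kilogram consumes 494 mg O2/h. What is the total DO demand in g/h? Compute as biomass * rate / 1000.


Total O2 consumption (mg/h) = 1293 kg * 494 mg/(kg*h) = 638742 mg/h
Convert to g/h: 638742 / 1000 = 638.742 g/h

638.742 g/h


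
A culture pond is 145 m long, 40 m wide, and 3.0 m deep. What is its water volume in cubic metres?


Base area = L * W = 145 * 40 = 5800 m^2
Volume = area * depth = 5800 * 3.0 = 17400 m^3

17400 m^3


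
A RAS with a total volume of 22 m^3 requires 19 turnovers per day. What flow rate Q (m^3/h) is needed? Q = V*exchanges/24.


Daily recirculation volume = 22 m^3 * 19 = 418 m^3/day
Flow rate Q = daily volume / 24 h = 418 / 24 = 17.4167 m^3/h

17.4167 m^3/h


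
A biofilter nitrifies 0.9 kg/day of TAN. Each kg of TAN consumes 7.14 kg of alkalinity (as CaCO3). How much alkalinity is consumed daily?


Alkalinity factor: 7.14 kg CaCO3 consumed per kg TAN nitrified
alk = 0.9 kg TAN * 7.14 = 6.426 kg CaCO3/day

6.426 kg CaCO3/day


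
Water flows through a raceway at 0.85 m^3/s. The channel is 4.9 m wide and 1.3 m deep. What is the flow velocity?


Cross-sectional area = W * d = 4.9 * 1.3 = 6.37 m^2
Velocity = Q / A = 0.85 / 6.37 = 0.133438 m/s

0.133438 m/s


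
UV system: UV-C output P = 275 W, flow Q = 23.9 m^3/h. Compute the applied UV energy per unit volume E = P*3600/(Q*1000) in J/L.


Energy delivered per hour = 275 W * 3600 s = 990000 J/h
Volume treated per hour = 23.9 m^3/h * 1000 = 23900 L/h
dose = 990000 / 23900 = 41.4226 J/L

41.4226 J/L


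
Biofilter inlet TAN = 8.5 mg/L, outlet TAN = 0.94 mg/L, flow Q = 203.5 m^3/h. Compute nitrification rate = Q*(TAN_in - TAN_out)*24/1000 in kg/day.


Concentration drop: TAN_in - TAN_out = 8.5 - 0.94 = 7.56 mg/L
Hourly TAN removed = Q * dTAN = 203.5 m^3/h * 7.56 mg/L = 1538.46 g/h  (m^3/h * mg/L = g/h)
Daily TAN removed = 1538.46 * 24 = 36923.04 g/day
Convert to kg/day: 36923.04 / 1000 = 36.92304 kg/day

36.92304 kg/day


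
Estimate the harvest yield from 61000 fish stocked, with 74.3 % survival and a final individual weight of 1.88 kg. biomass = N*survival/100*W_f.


Survivors = 61000 * 74.3/100 = 45323 fish
Harvest biomass = survivors * W_f = 45323 * 1.88 = 85207.24 kg

85207.24 kg


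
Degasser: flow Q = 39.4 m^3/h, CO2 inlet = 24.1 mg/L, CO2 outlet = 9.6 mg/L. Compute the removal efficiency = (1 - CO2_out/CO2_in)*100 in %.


CO2_out / CO2_in = 9.6 / 24.1 = 0.39834025
Fraction remaining = 0.39834025
efficiency = (1 - 0.39834025) * 100 = 60.166 %

60.166 %


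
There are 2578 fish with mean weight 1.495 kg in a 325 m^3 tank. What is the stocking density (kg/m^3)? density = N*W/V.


Total biomass = 2578 fish * 1.495 kg = 3854.11 kg
Density = total biomass / volume = 3854.11 / 325 = 11.8588 kg/m^3

11.8588 kg/m^3


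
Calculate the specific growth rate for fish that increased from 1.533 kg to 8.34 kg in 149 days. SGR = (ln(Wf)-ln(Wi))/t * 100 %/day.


ln(W_f) = ln(8.34) = 2.1210632
ln(W_i) = ln(1.533) = 0.4272266
ln(W_f) - ln(W_i) = 2.1210632 - 0.4272266 = 1.6938366
SGR = 1.6938366 / 149 * 100 = 1.1368 %/day

1.1368 %/day


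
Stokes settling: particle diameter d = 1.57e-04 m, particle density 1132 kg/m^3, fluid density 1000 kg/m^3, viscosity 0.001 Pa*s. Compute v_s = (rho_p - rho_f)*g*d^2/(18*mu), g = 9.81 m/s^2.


Density difference: rho_p - rho_f = 1132 - 1000 = 132 kg/m^3
d^2 = (1.57e-04)^2 = 2.4649e-08 m^2
Numerator = (rho_p - rho_f) * g * d^2 = 132 * 9.81 * 2.4649e-08 = 3.1918483e-05
Denominator = 18 * mu = 18 * 0.001 = 0.018
v_s = 3.1918483e-05 / 0.018 = 0.00177325 m/s
Check: Re = rho_f * v_s * d / mu = 1000 * 0.00177325 * 1.57e-04 / 0.001 = 0.278 < 1, so Stokes' law applies.

0.00177325 m/s


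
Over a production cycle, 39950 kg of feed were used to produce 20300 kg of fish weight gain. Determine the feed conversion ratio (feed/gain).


FCR = feed consumed / weight gained
FCR = 39950 kg / 20300 kg = 1.96798

1.96798


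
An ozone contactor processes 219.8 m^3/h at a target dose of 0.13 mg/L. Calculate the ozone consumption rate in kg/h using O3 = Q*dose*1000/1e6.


O3 demand (mg/h) = Q * dose * 1000 = 219.8 * 0.13 * 1000 = 28574 mg/h
Convert mg to kg: 28574 / 1e6 = 0.028574 kg/h

0.028574 kg/h


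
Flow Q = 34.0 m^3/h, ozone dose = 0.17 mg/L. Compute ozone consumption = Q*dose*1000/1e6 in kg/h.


O3 demand (mg/h) = Q * dose * 1000 = 34.0 * 0.17 * 1000 = 5780 mg/h
Convert mg to kg: 5780 / 1e6 = 0.00578 kg/h

0.00578 kg/h


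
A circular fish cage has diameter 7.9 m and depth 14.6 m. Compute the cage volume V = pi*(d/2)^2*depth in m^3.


r = d/2 = 7.9/2 = 3.95 m
Base area = pi*r^2 = pi*3.95^2 = 49.016699 m^2
Volume = 49.016699 * 14.6 = 715.644 m^3

715.644 m^3


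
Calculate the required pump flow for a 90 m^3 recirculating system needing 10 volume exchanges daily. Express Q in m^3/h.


Daily recirculation volume = 90 m^3 * 10 = 900 m^3/day
Flow rate Q = daily volume / 24 h = 900 / 24 = 37.5 m^3/h

37.5 m^3/h


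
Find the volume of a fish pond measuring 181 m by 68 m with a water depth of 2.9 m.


Base area = L * W = 181 * 68 = 12308 m^2
Volume = area * depth = 12308 * 2.9 = 35693.2 m^3

35693.2 m^3


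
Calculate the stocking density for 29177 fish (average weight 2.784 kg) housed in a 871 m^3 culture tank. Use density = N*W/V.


Total biomass = 29177 fish * 2.784 kg = 81228.768 kg
Density = total biomass / volume = 81228.768 / 871 = 93.2592 kg/m^3

93.2592 kg/m^3


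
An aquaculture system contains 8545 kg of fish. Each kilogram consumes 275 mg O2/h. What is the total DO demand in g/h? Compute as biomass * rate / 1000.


Total O2 consumption (mg/h) = 8545 kg * 275 mg/(kg*h) = 2349875 mg/h
Convert to g/h: 2349875 / 1000 = 2349.875 g/h

2349.875 g/h


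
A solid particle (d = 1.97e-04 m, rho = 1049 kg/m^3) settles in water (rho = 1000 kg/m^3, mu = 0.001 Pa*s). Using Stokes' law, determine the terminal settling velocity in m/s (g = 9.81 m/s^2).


Density difference: rho_p - rho_f = 1049 - 1000 = 49 kg/m^3
d^2 = (1.97e-04)^2 = 3.8809e-08 m^2
Numerator = (rho_p - rho_f) * g * d^2 = 49 * 9.81 * 3.8809e-08 = 1.8655098e-05
Denominator = 18 * mu = 18 * 0.001 = 0.018
v_s = 1.8655098e-05 / 0.018 = 0.00103639 m/s
Check: Re = rho_f * v_s * d / mu = 1000 * 0.00103639 * 1.97e-04 / 0.001 = 0.204 < 1, so Stokes' law applies.

0.00103639 m/s


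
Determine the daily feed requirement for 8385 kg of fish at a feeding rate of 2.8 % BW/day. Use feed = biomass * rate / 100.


Feeding rate fraction = 2.8% / 100 = 0.028
Daily feed = 8385 kg * 0.028 = 234.78 kg/day

234.78 kg/day


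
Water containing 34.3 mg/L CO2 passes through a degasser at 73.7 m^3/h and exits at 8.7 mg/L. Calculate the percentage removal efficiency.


CO2_out / CO2_in = 8.7 / 34.3 = 0.25364431
Fraction remaining = 0.25364431
efficiency = (1 - 0.25364431) * 100 = 74.6356 %

74.6356 %


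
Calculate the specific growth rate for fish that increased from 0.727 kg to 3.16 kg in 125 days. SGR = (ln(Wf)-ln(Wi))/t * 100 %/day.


ln(W_f) = ln(3.16) = 1.150572
ln(W_i) = ln(0.727) = -0.3188288
ln(W_f) - ln(W_i) = 1.150572 - -0.3188288 = 1.4694008
SGR = 1.4694008 / 125 * 100 = 1.17552 %/day

1.17552 %/day


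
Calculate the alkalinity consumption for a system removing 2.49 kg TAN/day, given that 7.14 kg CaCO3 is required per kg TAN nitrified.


Alkalinity factor: 7.14 kg CaCO3 consumed per kg TAN nitrified
alk = 2.49 kg TAN * 7.14 = 17.7786 kg CaCO3/day

17.7786 kg CaCO3/day


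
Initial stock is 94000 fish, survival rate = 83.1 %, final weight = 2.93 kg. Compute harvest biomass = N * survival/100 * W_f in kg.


Survivors = 94000 * 83.1/100 = 78114 fish
Harvest biomass = survivors * W_f = 78114 * 2.93 = 228874.02 kg

228874.02 kg


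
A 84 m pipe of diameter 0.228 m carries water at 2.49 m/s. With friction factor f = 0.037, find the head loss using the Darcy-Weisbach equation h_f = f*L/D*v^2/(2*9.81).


v^2 = 2.49^2 = 6.2001 m^2/s^2
L/D = 84/0.228 = 368.42105
h_f = f*(L/D)*v^2/(2g) = 0.037 * 368.42105 * 6.2001 / 19.62 = 4.3077 m

4.3077 m


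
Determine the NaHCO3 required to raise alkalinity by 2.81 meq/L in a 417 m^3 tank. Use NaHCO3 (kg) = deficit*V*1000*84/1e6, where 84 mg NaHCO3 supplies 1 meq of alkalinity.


Tank volume in L = 417 m^3 * 1000 = 417000 L
Total meq required = 2.81 meq/L * 417000 L = 1171770 meq
NaHCO3 mass = 1171770 meq * 84 mg/meq / 1e6 = 98.4287 kg

98.4287 kg


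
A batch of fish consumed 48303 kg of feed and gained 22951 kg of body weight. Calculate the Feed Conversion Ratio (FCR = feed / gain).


FCR = feed consumed / weight gained
FCR = 48303 kg / 22951 kg = 2.10461

2.10461


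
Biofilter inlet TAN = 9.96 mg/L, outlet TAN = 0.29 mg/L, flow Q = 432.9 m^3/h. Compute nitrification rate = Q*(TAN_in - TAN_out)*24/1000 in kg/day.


Concentration drop: TAN_in - TAN_out = 9.96 - 0.29 = 9.67 mg/L
Hourly TAN removed = Q * dTAN = 432.9 m^3/h * 9.67 mg/L = 4186.143 g/h  (m^3/h * mg/L = g/h)
Daily TAN removed = 4186.143 * 24 = 100467.432 g/day
Convert to kg/day: 100467.432 / 1000 = 100.467432 kg/day

100.467432 kg/day


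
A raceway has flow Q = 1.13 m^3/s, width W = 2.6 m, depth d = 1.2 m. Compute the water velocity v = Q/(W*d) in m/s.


Cross-sectional area = W * d = 2.6 * 1.2 = 3.12 m^2
Velocity = Q / A = 1.13 / 3.12 = 0.362179 m/s

0.362179 m/s


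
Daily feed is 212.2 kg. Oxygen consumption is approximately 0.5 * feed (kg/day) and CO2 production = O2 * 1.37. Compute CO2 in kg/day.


O2 = 212.2 * 0.5 = 106.1
CO2 = 106.1 * 1.37 = 145.357

145.357 kg/day


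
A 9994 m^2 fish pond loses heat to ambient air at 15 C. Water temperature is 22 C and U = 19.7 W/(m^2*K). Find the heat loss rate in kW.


Temperature difference dT = 22 - 15 = 7 K
Heat loss (W) = U * A * dT = 19.7 * 9994 * 7 = 1378172.6 W
Convert to kW: 1378172.6 / 1000 = 1378.1726 kW

1378.1726 kW


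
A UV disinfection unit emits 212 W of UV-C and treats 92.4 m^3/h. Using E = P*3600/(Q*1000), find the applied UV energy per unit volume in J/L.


Energy delivered per hour = 212 W * 3600 s = 763200 J/h
Volume treated per hour = 92.4 m^3/h * 1000 = 92400 L/h
dose = 763200 / 92400 = 8.25974 J/L

8.25974 J/L


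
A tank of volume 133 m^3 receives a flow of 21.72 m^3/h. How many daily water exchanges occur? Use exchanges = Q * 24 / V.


Daily flow volume = 21.72 m^3/h * 24 h = 521.28 m^3/day
Exchanges = daily flow / tank volume = 521.28 / 133 = 3.9194 exchanges/day

3.9194 exchanges/day


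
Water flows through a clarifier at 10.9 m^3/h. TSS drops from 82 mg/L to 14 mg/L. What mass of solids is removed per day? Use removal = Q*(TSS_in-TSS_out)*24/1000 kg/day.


Concentration drop: TSS_in - TSS_out = 82 - 14 = 68 mg/L
Hourly solids removed = Q * dTSS = 10.9 m^3/h * 68 mg/L = 741.2 g/h  (m^3/h * mg/L = g/h)
Daily solids removed = 741.2 * 24 = 17788.8 g/day
Convert g to kg: 17788.8 / 1000 = 17.7888 kg/day

17.7888 kg/day


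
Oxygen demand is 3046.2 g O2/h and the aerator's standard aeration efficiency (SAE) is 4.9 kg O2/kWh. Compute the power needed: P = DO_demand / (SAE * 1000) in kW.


SAE in g O2/kWh = 4.9 * 1000 = 4900 g/kWh
P = DO_demand / SAE_g = 3046.2 / 4900 = 0.621673 kW

0.621673 kW


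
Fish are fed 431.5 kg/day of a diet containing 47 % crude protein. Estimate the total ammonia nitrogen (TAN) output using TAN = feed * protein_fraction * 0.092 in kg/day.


Protein in feed = 431.5 * 47/100 = 202.805 kg/day
TAN = protein * 0.092 = 202.805 * 0.092 = 18.65806 kg/day

18.65806 kg/day


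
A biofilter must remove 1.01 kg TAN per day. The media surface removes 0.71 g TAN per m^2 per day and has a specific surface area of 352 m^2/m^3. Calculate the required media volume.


A = 1.01*1000 / 0.71 = 1422.5352 m^2
V = 1422.5352 / 352 = 4.04129

4.04129 m^3


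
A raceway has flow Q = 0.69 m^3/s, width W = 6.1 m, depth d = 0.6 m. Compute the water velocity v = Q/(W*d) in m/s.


Cross-sectional area = W * d = 6.1 * 0.6 = 3.66 m^2
Velocity = Q / A = 0.69 / 3.66 = 0.188525 m/s

0.188525 m/s


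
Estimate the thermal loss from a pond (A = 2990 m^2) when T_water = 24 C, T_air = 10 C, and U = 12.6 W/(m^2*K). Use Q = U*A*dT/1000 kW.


Temperature difference dT = 24 - 10 = 14 K
Heat loss (W) = U * A * dT = 12.6 * 2990 * 14 = 527436 W
Convert to kW: 527436 / 1000 = 527.436 kW

527.436 kW


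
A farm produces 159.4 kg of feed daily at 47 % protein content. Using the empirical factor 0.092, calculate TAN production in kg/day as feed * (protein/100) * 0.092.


Protein in feed = 159.4 * 47/100 = 74.918 kg/day
TAN = protein * 0.092 = 74.918 * 0.092 = 6.892456 kg/day

6.892456 kg/day


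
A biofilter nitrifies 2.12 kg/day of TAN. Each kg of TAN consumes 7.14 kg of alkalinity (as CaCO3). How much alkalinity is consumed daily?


Alkalinity factor: 7.14 kg CaCO3 consumed per kg TAN nitrified
alk = 2.12 kg TAN * 7.14 = 15.1368 kg CaCO3/day

15.1368 kg CaCO3/day


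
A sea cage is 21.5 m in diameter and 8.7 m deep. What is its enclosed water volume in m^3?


r = d/2 = 21.5/2 = 10.75 m
Base area = pi*r^2 = pi*10.75^2 = 363.0503 m^2
Volume = 363.0503 * 8.7 = 3158.54 m^3

3158.54 m^3


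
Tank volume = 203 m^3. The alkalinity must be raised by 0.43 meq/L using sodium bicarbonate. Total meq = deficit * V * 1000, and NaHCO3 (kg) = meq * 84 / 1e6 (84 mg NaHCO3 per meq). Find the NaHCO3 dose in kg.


Tank volume in L = 203 m^3 * 1000 = 203000 L
Total meq required = 0.43 meq/L * 203000 L = 87290 meq
NaHCO3 mass = 87290 meq * 84 mg/meq / 1e6 = 7.33236 kg

7.33236 kg


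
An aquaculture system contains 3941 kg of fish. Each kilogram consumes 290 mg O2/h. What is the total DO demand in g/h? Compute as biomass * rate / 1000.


Total O2 consumption (mg/h) = 3941 kg * 290 mg/(kg*h) = 1142890 mg/h
Convert to g/h: 1142890 / 1000 = 1142.89 g/h

1142.89 g/h


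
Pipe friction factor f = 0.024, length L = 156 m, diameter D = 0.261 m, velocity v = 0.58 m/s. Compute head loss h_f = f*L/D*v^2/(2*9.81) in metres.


v^2 = 0.58^2 = 0.3364 m^2/s^2
L/D = 156/0.261 = 597.70115
h_f = f*(L/D)*v^2/(2g) = 0.024 * 597.70115 * 0.3364 / 19.62 = 0.245953 m

0.245953 m


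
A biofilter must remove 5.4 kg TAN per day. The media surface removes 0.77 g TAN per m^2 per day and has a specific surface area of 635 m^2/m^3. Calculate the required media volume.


A = 5.4*1000 / 0.77 = 7012.987 m^2
V = 7012.987 / 635 = 11.0441

11.0441 m^3


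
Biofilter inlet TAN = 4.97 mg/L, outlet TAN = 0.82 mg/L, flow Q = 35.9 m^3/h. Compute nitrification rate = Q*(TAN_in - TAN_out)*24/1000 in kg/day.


Concentration drop: TAN_in - TAN_out = 4.97 - 0.82 = 4.15 mg/L
Hourly TAN removed = Q * dTAN = 35.9 m^3/h * 4.15 mg/L = 148.985 g/h  (m^3/h * mg/L = g/h)
Daily TAN removed = 148.985 * 24 = 3575.64 g/day
Convert to kg/day: 3575.64 / 1000 = 3.57564 kg/day

3.57564 kg/day


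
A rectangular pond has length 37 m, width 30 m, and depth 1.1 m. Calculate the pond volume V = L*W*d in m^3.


Base area = L * W = 37 * 30 = 1110 m^2
Volume = area * depth = 1110 * 1.1 = 1221 m^3

1221 m^3


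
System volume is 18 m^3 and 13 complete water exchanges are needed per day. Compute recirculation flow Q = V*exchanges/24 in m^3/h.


Daily recirculation volume = 18 m^3 * 13 = 234 m^3/day
Flow rate Q = daily volume / 24 h = 234 / 24 = 9.75 m^3/h

9.75 m^3/h


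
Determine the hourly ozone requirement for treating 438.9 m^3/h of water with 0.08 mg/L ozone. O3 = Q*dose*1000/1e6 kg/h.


O3 demand (mg/h) = Q * dose * 1000 = 438.9 * 0.08 * 1000 = 35112 mg/h
Convert mg to kg: 35112 / 1e6 = 0.035112 kg/h

0.035112 kg/h


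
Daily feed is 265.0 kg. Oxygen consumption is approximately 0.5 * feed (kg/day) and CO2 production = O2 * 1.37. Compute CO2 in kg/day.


O2 = 265.0 * 0.5 = 132.5
CO2 = 132.5 * 1.37 = 181.525

181.525 kg/day


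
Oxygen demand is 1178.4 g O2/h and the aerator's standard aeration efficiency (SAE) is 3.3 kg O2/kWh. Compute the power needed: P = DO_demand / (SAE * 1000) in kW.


SAE in g O2/kWh = 3.3 * 1000 = 3300 g/kWh
P = DO_demand / SAE_g = 1178.4 / 3300 = 0.357091 kW

0.357091 kW


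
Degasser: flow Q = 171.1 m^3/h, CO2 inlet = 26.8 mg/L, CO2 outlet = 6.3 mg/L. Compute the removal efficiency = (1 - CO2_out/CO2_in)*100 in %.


CO2_out / CO2_in = 6.3 / 26.8 = 0.23507463
Fraction remaining = 0.23507463
efficiency = (1 - 0.23507463) * 100 = 76.4925 %

76.4925 %


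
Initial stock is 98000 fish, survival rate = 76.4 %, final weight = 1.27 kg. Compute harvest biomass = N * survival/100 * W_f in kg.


Survivors = 98000 * 76.4/100 = 74872 fish
Harvest biomass = survivors * W_f = 74872 * 1.27 = 95087.44 kg

95087.44 kg


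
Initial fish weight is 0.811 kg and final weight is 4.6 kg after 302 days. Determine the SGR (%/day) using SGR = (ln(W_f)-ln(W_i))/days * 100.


ln(W_f) = ln(4.6) = 1.5260563
ln(W_i) = ln(0.811) = -0.20948722
ln(W_f) - ln(W_i) = 1.5260563 - -0.20948722 = 1.7355435
SGR = 1.7355435 / 302 * 100 = 0.574683 %/day

0.574683 %/day


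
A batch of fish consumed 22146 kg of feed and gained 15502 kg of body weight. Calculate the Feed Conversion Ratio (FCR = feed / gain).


FCR = feed consumed / weight gained
FCR = 22146 kg / 15502 kg = 1.42859

1.42859


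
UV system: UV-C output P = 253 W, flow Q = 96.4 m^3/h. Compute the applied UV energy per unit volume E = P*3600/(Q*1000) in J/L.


Energy delivered per hour = 253 W * 3600 s = 910800 J/h
Volume treated per hour = 96.4 m^3/h * 1000 = 96400 L/h
dose = 910800 / 96400 = 9.44813 J/L

9.44813 J/L


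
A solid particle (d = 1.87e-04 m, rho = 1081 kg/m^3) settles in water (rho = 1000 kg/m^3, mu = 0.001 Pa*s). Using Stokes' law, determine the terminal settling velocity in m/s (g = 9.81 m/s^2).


Density difference: rho_p - rho_f = 1081 - 1000 = 81 kg/m^3
d^2 = (1.87e-04)^2 = 3.4969e-08 m^2
Numerator = (rho_p - rho_f) * g * d^2 = 81 * 9.81 * 3.4969e-08 = 2.7786717e-05
Denominator = 18 * mu = 18 * 0.001 = 0.018
v_s = 2.7786717e-05 / 0.018 = 0.00154371 m/s
Check: Re = rho_f * v_s * d / mu = 1000 * 0.00154371 * 1.87e-04 / 0.001 = 0.289 < 1, so Stokes' law applies.

0.00154371 m/s


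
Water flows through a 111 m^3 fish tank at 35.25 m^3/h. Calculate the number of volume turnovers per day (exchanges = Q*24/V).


Daily flow volume = 35.25 m^3/h * 24 h = 846 m^3/day
Exchanges = daily flow / tank volume = 846 / 111 = 7.62162 exchanges/day

7.62162 exchanges/day


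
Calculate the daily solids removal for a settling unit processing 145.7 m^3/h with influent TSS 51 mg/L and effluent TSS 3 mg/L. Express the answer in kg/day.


Concentration drop: TSS_in - TSS_out = 51 - 3 = 48 mg/L
Hourly solids removed = Q * dTSS = 145.7 m^3/h * 48 mg/L = 6993.6 g/h  (m^3/h * mg/L = g/h)
Daily solids removed = 6993.6 * 24 = 167846.4 g/day
Convert g to kg: 167846.4 / 1000 = 167.8464 kg/day

167.8464 kg/day


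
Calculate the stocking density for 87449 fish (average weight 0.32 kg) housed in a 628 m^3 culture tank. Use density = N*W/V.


Total biomass = 87449 fish * 0.32 kg = 27983.68 kg
Density = total biomass / volume = 27983.68 / 628 = 44.56 kg/m^3

44.56 kg/m^3


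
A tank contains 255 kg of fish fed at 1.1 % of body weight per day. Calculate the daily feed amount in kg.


Feeding rate fraction = 1.1% / 100 = 0.011
Daily feed = 255 kg * 0.011 = 2.805 kg/day

2.805 kg/day


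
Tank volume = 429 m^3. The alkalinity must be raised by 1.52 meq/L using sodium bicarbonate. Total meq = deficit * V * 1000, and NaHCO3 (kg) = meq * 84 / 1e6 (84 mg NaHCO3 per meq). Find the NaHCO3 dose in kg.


Tank volume in L = 429 m^3 * 1000 = 429000 L
Total meq required = 1.52 meq/L * 429000 L = 652080 meq
NaHCO3 mass = 652080 meq * 84 mg/meq / 1e6 = 54.7747 kg

54.7747 kg


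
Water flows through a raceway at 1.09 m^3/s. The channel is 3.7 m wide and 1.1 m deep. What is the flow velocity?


Cross-sectional area = W * d = 3.7 * 1.1 = 4.07 m^2
Velocity = Q / A = 1.09 / 4.07 = 0.267813 m/s

0.267813 m/s


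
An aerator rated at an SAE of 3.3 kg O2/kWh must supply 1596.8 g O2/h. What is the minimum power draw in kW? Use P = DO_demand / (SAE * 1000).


SAE in g O2/kWh = 3.3 * 1000 = 3300 g/kWh
P = DO_demand / SAE_g = 1596.8 / 3300 = 0.483879 kW

0.483879 kW


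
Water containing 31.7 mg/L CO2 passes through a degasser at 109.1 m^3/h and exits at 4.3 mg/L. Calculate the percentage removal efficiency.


CO2_out / CO2_in = 4.3 / 31.7 = 0.13564669
Fraction remaining = 0.13564669
efficiency = (1 - 0.13564669) * 100 = 86.4353 %

86.4353 %


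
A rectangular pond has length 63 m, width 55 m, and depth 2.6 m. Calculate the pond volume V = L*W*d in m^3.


Base area = L * W = 63 * 55 = 3465 m^2
Volume = area * depth = 3465 * 2.6 = 9009 m^3

9009 m^3


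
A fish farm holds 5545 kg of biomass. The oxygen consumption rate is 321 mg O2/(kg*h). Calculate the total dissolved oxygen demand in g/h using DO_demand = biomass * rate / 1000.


Total O2 consumption (mg/h) = 5545 kg * 321 mg/(kg*h) = 1779945 mg/h
Convert to g/h: 1779945 / 1000 = 1779.945 g/h

1779.945 g/h


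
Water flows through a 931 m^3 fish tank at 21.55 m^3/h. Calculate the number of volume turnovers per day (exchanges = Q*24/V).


Daily flow volume = 21.55 m^3/h * 24 h = 517.2 m^3/day
Exchanges = daily flow / tank volume = 517.2 / 931 = 0.555532 exchanges/day

0.555532 exchanges/day


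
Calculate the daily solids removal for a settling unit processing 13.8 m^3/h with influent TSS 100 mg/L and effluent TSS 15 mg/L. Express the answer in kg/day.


Concentration drop: TSS_in - TSS_out = 100 - 15 = 85 mg/L
Hourly solids removed = Q * dTSS = 13.8 m^3/h * 85 mg/L = 1173 g/h  (m^3/h * mg/L = g/h)
Daily solids removed = 1173 * 24 = 28152 g/day
Convert g to kg: 28152 / 1000 = 28.152 kg/day

28.152 kg/day


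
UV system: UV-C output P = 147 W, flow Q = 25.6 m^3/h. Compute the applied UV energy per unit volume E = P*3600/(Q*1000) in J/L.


Energy delivered per hour = 147 W * 3600 s = 529200 J/h
Volume treated per hour = 25.6 m^3/h * 1000 = 25600 L/h
dose = 529200 / 25600 = 20.6719 J/L

20.6719 J/L


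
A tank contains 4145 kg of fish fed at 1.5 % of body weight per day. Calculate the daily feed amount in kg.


Feeding rate fraction = 1.5% / 100 = 0.015
Daily feed = 4145 kg * 0.015 = 62.175 kg/day

62.175 kg/day


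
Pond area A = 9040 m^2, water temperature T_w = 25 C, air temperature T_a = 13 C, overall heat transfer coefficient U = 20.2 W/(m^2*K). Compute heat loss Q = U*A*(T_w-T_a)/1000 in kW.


Temperature difference dT = 25 - 13 = 12 K
Heat loss (W) = U * A * dT = 20.2 * 9040 * 12 = 2191296 W
Convert to kW: 2191296 / 1000 = 2191.296 kW

2191.296 kW


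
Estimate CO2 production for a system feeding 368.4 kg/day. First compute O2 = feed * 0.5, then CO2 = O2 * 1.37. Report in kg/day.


O2 = 368.4 * 0.5 = 184.2
CO2 = 184.2 * 1.37 = 252.354

252.354 kg/day


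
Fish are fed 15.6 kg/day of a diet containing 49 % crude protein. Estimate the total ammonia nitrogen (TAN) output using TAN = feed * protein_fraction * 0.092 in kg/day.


Protein in feed = 15.6 * 49/100 = 7.644 kg/day
TAN = protein * 0.092 = 7.644 * 0.092 = 0.703248 kg/day

0.703248 kg/day


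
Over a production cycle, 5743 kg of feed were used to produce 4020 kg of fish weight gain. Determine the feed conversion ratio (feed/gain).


FCR = feed consumed / weight gained
FCR = 5743 kg / 4020 kg = 1.42861

1.42861


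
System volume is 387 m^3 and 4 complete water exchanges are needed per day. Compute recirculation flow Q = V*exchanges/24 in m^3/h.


Daily recirculation volume = 387 m^3 * 4 = 1548 m^3/day
Flow rate Q = daily volume / 24 h = 1548 / 24 = 64.5 m^3/h

64.5 m^3/h


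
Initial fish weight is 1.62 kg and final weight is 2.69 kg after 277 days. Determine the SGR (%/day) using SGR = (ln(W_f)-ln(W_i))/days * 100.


ln(W_f) = ln(2.69) = 0.98954119
ln(W_i) = ln(1.62) = 0.48242615
ln(W_f) - ln(W_i) = 0.98954119 - 0.48242615 = 0.50711504
SGR = 0.50711504 / 277 * 100 = 0.183074 %/day

0.183074 %/day


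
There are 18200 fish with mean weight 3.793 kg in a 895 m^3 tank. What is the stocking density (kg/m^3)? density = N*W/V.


Total biomass = 18200 fish * 3.793 kg = 69032.6 kg
Density = total biomass / volume = 69032.6 / 895 = 77.1314 kg/m^3

77.1314 kg/m^3


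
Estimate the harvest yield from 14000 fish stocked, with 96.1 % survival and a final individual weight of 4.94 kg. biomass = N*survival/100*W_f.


Survivors = 14000 * 96.1/100 = 13454 fish
Harvest biomass = survivors * W_f = 13454 * 4.94 = 66462.76 kg

66462.76 kg


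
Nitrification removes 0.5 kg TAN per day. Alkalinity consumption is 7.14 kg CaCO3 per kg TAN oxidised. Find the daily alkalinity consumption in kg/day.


Alkalinity factor: 7.14 kg CaCO3 consumed per kg TAN nitrified
alk = 0.5 kg TAN * 7.14 = 3.57 kg CaCO3/day

3.57 kg CaCO3/day


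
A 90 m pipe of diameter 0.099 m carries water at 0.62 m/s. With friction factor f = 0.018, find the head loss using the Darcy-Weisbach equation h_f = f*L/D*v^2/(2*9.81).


v^2 = 0.62^2 = 0.3844 m^2/s^2
L/D = 90/0.099 = 909.09091
h_f = f*(L/D)*v^2/(2g) = 0.018 * 909.09091 * 0.3844 / 19.62 = 0.320601 m

0.320601 m


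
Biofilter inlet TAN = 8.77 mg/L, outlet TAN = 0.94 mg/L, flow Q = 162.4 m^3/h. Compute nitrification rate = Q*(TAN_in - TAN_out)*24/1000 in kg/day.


Concentration drop: TAN_in - TAN_out = 8.77 - 0.94 = 7.83 mg/L
Hourly TAN removed = Q * dTAN = 162.4 m^3/h * 7.83 mg/L = 1271.592 g/h  (m^3/h * mg/L = g/h)
Daily TAN removed = 1271.592 * 24 = 30518.208 g/day
Convert to kg/day: 30518.208 / 1000 = 30.518208 kg/day

30.518208 kg/day


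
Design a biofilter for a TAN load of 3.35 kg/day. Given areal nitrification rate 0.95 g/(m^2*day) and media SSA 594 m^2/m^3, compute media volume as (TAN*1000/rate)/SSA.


A = 3.35*1000 / 0.95 = 3526.3158 m^2
V = 3526.3158 / 594 = 5.93656

5.93656 m^3


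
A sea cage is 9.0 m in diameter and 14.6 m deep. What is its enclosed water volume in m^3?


r = d/2 = 9.0/2 = 4.5 m
Base area = pi*r^2 = pi*4.5^2 = 63.617251 m^2
Volume = 63.617251 * 14.6 = 928.812 m^3

928.812 m^3


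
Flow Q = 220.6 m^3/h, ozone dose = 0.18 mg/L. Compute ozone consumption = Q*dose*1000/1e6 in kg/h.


O3 demand (mg/h) = Q * dose * 1000 = 220.6 * 0.18 * 1000 = 39708 mg/h
Convert mg to kg: 39708 / 1e6 = 0.039708 kg/h

0.039708 kg/h


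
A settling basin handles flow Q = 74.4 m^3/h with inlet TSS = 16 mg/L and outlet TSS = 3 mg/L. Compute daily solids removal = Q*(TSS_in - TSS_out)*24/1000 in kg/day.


Concentration drop: TSS_in - TSS_out = 16 - 3 = 13 mg/L
Hourly solids removed = Q * dTSS = 74.4 m^3/h * 13 mg/L = 967.2 g/h  (m^3/h * mg/L = g/h)
Daily solids removed = 967.2 * 24 = 23212.8 g/day
Convert g to kg: 23212.8 / 1000 = 23.2128 kg/day

23.2128 kg/day


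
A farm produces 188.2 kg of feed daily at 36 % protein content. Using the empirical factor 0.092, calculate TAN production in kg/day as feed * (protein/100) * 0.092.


Protein in feed = 188.2 * 36/100 = 67.752 kg/day
TAN = protein * 0.092 = 67.752 * 0.092 = 6.233184 kg/day

6.233184 kg/day


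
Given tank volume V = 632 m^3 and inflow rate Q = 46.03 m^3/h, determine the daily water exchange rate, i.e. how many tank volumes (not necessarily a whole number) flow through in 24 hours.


Daily flow volume = 46.03 m^3/h * 24 h = 1104.72 m^3/day
Exchanges = daily flow / tank volume = 1104.72 / 632 = 1.74797 exchanges/day

1.74797 exchanges/day


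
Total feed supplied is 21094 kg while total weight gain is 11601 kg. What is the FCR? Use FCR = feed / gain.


FCR = feed consumed / weight gained
FCR = 21094 kg / 11601 kg = 1.81829

1.81829


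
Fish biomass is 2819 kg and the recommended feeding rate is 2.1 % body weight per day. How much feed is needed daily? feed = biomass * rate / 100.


Feeding rate fraction = 2.1% / 100 = 0.021
Daily feed = 2819 kg * 0.021 = 59.199 kg/day

59.199 kg/day


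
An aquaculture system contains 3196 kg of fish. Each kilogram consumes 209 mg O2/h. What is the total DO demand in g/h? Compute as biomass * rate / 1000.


Total O2 consumption (mg/h) = 3196 kg * 209 mg/(kg*h) = 667964 mg/h
Convert to g/h: 667964 / 1000 = 667.964 g/h

667.964 g/h


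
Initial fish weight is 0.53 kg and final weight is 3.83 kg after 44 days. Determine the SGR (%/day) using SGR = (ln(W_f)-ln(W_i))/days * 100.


ln(W_f) = ln(3.83) = 1.3428648
ln(W_i) = ln(0.53) = -0.63487827
ln(W_f) - ln(W_i) = 1.3428648 - -0.63487827 = 1.9777431
SGR = 1.9777431 / 44 * 100 = 4.49487 %/day

4.49487 %/day


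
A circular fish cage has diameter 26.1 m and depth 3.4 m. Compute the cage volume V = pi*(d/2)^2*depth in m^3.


r = d/2 = 26.1/2 = 13.05 m
Base area = pi*r^2 = pi*13.05^2 = 535.02108 m^2
Volume = 535.02108 * 3.4 = 1819.07 m^3

1819.07 m^3


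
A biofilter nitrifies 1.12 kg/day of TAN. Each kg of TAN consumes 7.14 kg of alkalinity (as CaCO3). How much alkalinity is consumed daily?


Alkalinity factor: 7.14 kg CaCO3 consumed per kg TAN nitrified
alk = 1.12 kg TAN * 7.14 = 7.9968 kg CaCO3/day

7.9968 kg CaCO3/day


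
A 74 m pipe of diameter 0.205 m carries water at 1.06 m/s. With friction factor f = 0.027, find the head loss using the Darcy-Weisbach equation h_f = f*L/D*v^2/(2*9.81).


v^2 = 1.06^2 = 1.1236 m^2/s^2
L/D = 74/0.205 = 360.97561
h_f = f*(L/D)*v^2/(2g) = 0.027 * 360.97561 * 1.1236 / 19.62 = 0.558154 m

0.558154 m


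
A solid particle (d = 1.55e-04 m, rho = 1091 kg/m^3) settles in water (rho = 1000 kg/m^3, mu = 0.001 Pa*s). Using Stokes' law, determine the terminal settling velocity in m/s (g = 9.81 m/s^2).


Density difference: rho_p - rho_f = 1091 - 1000 = 91 kg/m^3
d^2 = (1.55e-04)^2 = 2.4025e-08 m^2
Numerator = (rho_p - rho_f) * g * d^2 = 91 * 9.81 * 2.4025e-08 = 2.1447358e-05
Denominator = 18 * mu = 18 * 0.001 = 0.018
v_s = 2.1447358e-05 / 0.018 = 0.00119152 m/s
Check: Re = rho_f * v_s * d / mu = 1000 * 0.00119152 * 1.55e-04 / 0.001 = 0.185 < 1, so Stokes' law applies.

0.00119152 m/s


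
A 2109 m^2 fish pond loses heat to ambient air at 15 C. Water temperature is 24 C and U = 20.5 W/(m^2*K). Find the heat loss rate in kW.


Temperature difference dT = 24 - 15 = 9 K
Heat loss (W) = U * A * dT = 20.5 * 2109 * 9 = 389110.5 W
Convert to kW: 389110.5 / 1000 = 389.1105 kW

389.1105 kW


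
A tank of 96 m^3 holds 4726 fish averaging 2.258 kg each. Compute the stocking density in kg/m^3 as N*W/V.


Total biomass = 4726 fish * 2.258 kg = 10671.308 kg
Density = total biomass / volume = 10671.308 / 96 = 111.159 kg/m^3

111.159 kg/m^3


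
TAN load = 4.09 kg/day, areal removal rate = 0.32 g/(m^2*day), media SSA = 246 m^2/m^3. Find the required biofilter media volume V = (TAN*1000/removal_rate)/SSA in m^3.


A = 4.09*1000 / 0.32 = 12781.25 m^2
V = 12781.25 / 246 = 51.9563

51.9563 m^3


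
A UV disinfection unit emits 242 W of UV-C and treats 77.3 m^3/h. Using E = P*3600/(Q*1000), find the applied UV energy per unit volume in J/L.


Energy delivered per hour = 242 W * 3600 s = 871200 J/h
Volume treated per hour = 77.3 m^3/h * 1000 = 77300 L/h
dose = 871200 / 77300 = 11.2704 J/L

11.2704 J/L


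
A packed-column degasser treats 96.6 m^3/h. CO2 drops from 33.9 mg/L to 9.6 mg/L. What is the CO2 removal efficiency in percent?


CO2_out / CO2_in = 9.6 / 33.9 = 0.28318584
Fraction remaining = 0.28318584
efficiency = (1 - 0.28318584) * 100 = 71.6814 %

71.6814 %


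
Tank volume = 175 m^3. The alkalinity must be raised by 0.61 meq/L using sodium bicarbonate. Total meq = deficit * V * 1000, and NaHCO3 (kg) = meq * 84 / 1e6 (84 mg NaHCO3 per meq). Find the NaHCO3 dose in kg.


Tank volume in L = 175 m^3 * 1000 = 175000 L
Total meq required = 0.61 meq/L * 175000 L = 106750 meq
NaHCO3 mass = 106750 meq * 84 mg/meq / 1e6 = 8.967 kg

8.967 kg


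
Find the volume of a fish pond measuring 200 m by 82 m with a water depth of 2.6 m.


Base area = L * W = 200 * 82 = 16400 m^2
Volume = area * depth = 16400 * 2.6 = 42640 m^3

42640 m^3


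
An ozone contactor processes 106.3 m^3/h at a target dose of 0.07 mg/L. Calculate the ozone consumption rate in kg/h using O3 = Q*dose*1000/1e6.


O3 demand (mg/h) = Q * dose * 1000 = 106.3 * 0.07 * 1000 = 7441 mg/h
Convert mg to kg: 7441 / 1e6 = 0.007441 kg/h

0.007441 kg/h


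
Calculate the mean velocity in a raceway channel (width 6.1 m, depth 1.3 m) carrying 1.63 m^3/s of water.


Cross-sectional area = W * d = 6.1 * 1.3 = 7.93 m^2
Velocity = Q / A = 1.63 / 7.93 = 0.205549 m/s

0.205549 m/s


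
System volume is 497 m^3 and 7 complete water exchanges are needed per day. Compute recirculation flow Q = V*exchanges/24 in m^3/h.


Daily recirculation volume = 497 m^3 * 7 = 3479 m^3/day
Flow rate Q = daily volume / 24 h = 3479 / 24 = 144.958 m^3/h

144.958 m^3/h


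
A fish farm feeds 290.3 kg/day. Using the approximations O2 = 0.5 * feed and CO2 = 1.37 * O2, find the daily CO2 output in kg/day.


O2 = 290.3 * 0.5 = 145.15
CO2 = 145.15 * 1.37 = 198.8555

198.8555 kg/day


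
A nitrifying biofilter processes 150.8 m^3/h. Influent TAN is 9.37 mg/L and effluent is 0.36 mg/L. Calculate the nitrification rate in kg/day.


Concentration drop: TAN_in - TAN_out = 9.37 - 0.36 = 9.01 mg/L
Hourly TAN removed = Q * dTAN = 150.8 m^3/h * 9.01 mg/L = 1358.708 g/h  (m^3/h * mg/L = g/h)
Daily TAN removed = 1358.708 * 24 = 32608.992 g/day
Convert to kg/day: 32608.992 / 1000 = 32.608992 kg/day

32.608992 kg/day


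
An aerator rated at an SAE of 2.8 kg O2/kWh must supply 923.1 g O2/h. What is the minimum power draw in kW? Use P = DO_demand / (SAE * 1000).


SAE in g O2/kWh = 2.8 * 1000 = 2800 g/kWh
P = DO_demand / SAE_g = 923.1 / 2800 = 0.329679 kW

0.329679 kW


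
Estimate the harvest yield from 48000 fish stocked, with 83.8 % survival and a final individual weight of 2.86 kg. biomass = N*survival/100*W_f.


Survivors = 48000 * 83.8/100 = 40224 fish
Harvest biomass = survivors * W_f = 40224 * 2.86 = 115040.64 kg

115040.64 kg


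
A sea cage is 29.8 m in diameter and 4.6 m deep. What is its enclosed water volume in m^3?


r = d/2 = 29.8/2 = 14.9 m
Base area = pi*r^2 = pi*14.9^2 = 697.46499 m^2
Volume = 697.46499 * 4.6 = 3208.34 m^3

3208.34 m^3


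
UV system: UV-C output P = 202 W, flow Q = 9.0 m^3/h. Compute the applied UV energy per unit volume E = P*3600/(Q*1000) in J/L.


Energy delivered per hour = 202 W * 3600 s = 727200 J/h
Volume treated per hour = 9.0 m^3/h * 1000 = 9000 L/h
dose = 727200 / 9000 = 80.8 J/L

80.8 J/L


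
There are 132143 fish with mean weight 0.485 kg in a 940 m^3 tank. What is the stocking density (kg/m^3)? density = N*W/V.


Total biomass = 132143 fish * 0.485 kg = 64089.355 kg
Density = total biomass / volume = 64089.355 / 940 = 68.1802 kg/m^3

68.1802 kg/m^3


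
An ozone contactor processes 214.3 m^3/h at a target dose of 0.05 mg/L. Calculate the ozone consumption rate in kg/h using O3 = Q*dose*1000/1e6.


O3 demand (mg/h) = Q * dose * 1000 = 214.3 * 0.05 * 1000 = 10715 mg/h
Convert mg to kg: 10715 / 1e6 = 0.010715 kg/h

0.010715 kg/h


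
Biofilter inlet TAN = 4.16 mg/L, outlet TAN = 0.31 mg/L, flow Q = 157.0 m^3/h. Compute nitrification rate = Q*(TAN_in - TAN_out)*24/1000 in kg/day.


Concentration drop: TAN_in - TAN_out = 4.16 - 0.31 = 3.85 mg/L
Hourly TAN removed = Q * dTAN = 157.0 m^3/h * 3.85 mg/L = 604.45 g/h  (m^3/h * mg/L = g/h)
Daily TAN removed = 604.45 * 24 = 14506.8 g/day
Convert to kg/day: 14506.8 / 1000 = 14.5068 kg/day

14.5068 kg/day


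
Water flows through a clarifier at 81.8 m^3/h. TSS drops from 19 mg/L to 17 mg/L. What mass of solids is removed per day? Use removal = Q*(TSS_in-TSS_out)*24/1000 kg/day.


Concentration drop: TSS_in - TSS_out = 19 - 17 = 2 mg/L
Hourly solids removed = Q * dTSS = 81.8 m^3/h * 2 mg/L = 163.6 g/h  (m^3/h * mg/L = g/h)
Daily solids removed = 163.6 * 24 = 3926.4 g/day
Convert g to kg: 3926.4 / 1000 = 3.9264 kg/day

3.9264 kg/day


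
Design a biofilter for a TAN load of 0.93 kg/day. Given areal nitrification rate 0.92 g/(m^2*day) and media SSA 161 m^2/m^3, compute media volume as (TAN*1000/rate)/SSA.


A = 0.93*1000 / 0.92 = 1010.8696 m^2
V = 1010.8696 / 161 = 6.27869

6.27869 m^3


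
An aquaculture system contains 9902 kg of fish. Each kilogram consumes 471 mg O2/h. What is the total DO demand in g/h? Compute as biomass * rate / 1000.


Total O2 consumption (mg/h) = 9902 kg * 471 mg/(kg*h) = 4663842 mg/h
Convert to g/h: 4663842 / 1000 = 4663.842 g/h

4663.842 g/h


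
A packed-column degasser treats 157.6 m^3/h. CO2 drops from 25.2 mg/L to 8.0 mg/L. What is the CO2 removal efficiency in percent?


CO2_out / CO2_in = 8.0 / 25.2 = 0.31746032
Fraction remaining = 0.31746032
efficiency = (1 - 0.31746032) * 100 = 68.254 %

68.254 %


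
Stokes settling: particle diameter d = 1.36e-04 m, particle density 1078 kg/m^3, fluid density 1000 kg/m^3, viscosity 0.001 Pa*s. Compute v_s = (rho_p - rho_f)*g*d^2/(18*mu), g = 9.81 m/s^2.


Density difference: rho_p - rho_f = 1078 - 1000 = 78 kg/m^3
d^2 = (1.36e-04)^2 = 1.8496e-08 m^2
Numerator = (rho_p - rho_f) * g * d^2 = 78 * 9.81 * 1.8496e-08 = 1.4152769e-05
Denominator = 18 * mu = 18 * 0.001 = 0.018
v_s = 1.4152769e-05 / 0.018 = 7.86265e-04 m/s
Check: Re = rho_f * v_s * d / mu = 1000 * 7.86265e-04 * 1.36e-04 / 0.001 = 0.107 < 1, so Stokes' law applies.

7.86265e-04 m/s


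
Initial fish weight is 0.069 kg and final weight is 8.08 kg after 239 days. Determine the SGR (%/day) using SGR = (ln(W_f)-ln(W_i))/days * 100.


ln(W_f) = ln(8.08) = 2.0893919
ln(W_i) = ln(0.069) = -2.6736488
ln(W_f) - ln(W_i) = 2.0893919 - -2.6736488 = 4.7630407
SGR = 4.7630407 / 239 * 100 = 1.9929 %/day

1.9929 %/day


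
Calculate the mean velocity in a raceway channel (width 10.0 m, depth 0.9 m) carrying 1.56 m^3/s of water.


Cross-sectional area = W * d = 10.0 * 0.9 = 9 m^2
Velocity = Q / A = 1.56 / 9 = 0.173333 m/s

0.173333 m/s


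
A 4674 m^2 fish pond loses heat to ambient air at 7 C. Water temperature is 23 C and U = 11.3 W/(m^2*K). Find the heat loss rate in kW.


Temperature difference dT = 23 - 7 = 16 K
Heat loss (W) = U * A * dT = 11.3 * 4674 * 16 = 845059.2 W
Convert to kW: 845059.2 / 1000 = 845.0592 kW

845.0592 kW


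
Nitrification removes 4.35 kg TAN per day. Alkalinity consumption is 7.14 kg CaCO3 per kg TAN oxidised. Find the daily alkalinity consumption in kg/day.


Alkalinity factor: 7.14 kg CaCO3 consumed per kg TAN nitrified
alk = 4.35 kg TAN * 7.14 = 31.059 kg CaCO3/day

31.059 kg CaCO3/day


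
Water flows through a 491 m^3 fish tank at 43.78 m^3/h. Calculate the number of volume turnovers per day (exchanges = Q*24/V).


Daily flow volume = 43.78 m^3/h * 24 h = 1050.72 m^3/day
Exchanges = daily flow / tank volume = 1050.72 / 491 = 2.13996 exchanges/day

2.13996 exchanges/day


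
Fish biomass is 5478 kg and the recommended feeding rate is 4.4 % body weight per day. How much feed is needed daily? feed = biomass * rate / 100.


Feeding rate fraction = 4.4% / 100 = 0.044
Daily feed = 5478 kg * 0.044 = 241.032 kg/day

241.032 kg/day


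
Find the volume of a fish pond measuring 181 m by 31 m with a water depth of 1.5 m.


Base area = L * W = 181 * 31 = 5611 m^2
Volume = area * depth = 5611 * 1.5 = 8416.5 m^3

8416.5 m^3


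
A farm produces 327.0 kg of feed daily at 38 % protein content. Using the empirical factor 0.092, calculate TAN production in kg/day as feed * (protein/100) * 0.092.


Protein in feed = 327.0 * 38/100 = 124.26 kg/day
TAN = protein * 0.092 = 124.26 * 0.092 = 11.43192 kg/day

11.43192 kg/day
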